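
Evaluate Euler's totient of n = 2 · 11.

10

φ(2) = 2 − 1 = 1.
φ(11) = 11 − 1 = 10.
Multiply: 1 · 10 = 10.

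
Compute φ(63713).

56784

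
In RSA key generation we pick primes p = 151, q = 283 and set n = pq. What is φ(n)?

42300

φ(n) = (p − 1)(q − 1) = (151−1)(283−1) = 150·282 = 42300.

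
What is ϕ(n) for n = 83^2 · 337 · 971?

φ(83^2) = 83^1·(83−1) = 83·82 = 6806.
φ(337) = 337 − 1 = 336.
φ(971) = 971 − 1 = 970.
φ(2254266803) = 6806 × 336 × 970 = 2218211520.

2218211520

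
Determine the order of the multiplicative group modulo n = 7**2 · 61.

2520

φ(2989) = 2989 · (1 − 1/7) · (1 − 1/61)
       = 2989 · 360/427 = 2520.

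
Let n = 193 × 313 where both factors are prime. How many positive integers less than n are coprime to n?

φ(60409) = 60409 · (1 − 1/193) · (1 − 1/313)
       = 60409 · 59904/60409 = 59904.

59904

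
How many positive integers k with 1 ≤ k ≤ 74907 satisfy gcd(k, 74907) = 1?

40320

74907 = 3**2 × 7 × 29 × 41.
φ(3^2) = 3^2 − 3^1 = 9 − 3 = 6.
φ(7) = 7 − 1 = 6.
φ(29) = 29 − 1 = 28.
φ(41) = 41 − 1 = 40.
Since φ is multiplicative, φ(74907) = 6 · 6 · 28 · 40 = 40320.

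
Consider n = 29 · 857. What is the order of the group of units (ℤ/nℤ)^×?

23968

φ(29) = 29 − 1 = 28.
φ(857) = 857 − 1 = 856.
Since φ is multiplicative, φ(24853) = 28 · 856 = 23968.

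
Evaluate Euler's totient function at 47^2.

φ(47^2) = 47^1·(47−1) = 47·46 = 2162.

2162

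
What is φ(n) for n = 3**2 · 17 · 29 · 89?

236544

φ(3^2) = 3^1·(3−1) = 3·2 = 6.
φ(17) = 17 − 1 = 16.
φ(29) = 29 − 1 = 28.
φ(89) = 89 − 1 = 88.
Since φ is multiplicative, φ(394893) = 6 · 16 · 28 · 88 = 236544.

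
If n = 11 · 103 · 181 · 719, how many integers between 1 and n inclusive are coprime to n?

131824800

φ(147447487) = 147447487 · (1 − 1/11) · (1 − 1/103) · (1 − 1/181) · (1 − 1/719)
       = 147447487 · 131824800/147447487 = 131824800.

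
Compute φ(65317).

65317 = 7^2 · 31 · 43.
φ(65317) = 65317 · (1 − 1/7) · (1 − 1/31) · (1 − 1/43)
       = 65317 · 7560/9331 = 52920.

52920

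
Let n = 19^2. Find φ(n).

342

φ(19^2) = 19^1·(19−1) = 19·18 = 342.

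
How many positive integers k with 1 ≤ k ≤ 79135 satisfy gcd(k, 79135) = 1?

79135 = 5 · 7**2 · 17 · 19.
φ(5) = 5 − 1 = 4.
φ(7^2) = 7^1·(7−1) = 7·6 = 42.
φ(17) = 17 − 1 = 16.
φ(19) = 19 − 1 = 18.
Since φ is multiplicative, φ(79135) = 4 · 42 · 16 · 18 = 48384.

48384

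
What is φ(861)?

480

861 = 3 * 7 * 41.
φ(861) = 861 · (1 − 1/3) · (1 − 1/7) · (1 − 1/41)
       = 861 · 480/861 = 480.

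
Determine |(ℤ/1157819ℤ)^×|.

973440

Prime factorization: 1157819 = 13^3 · 17 · 31.
φ(13^3) = 13^3 − 13^2 = 2197 − 169 = 2028.
φ(17) = 17 − 1 = 16.
φ(31) = 31 − 1 = 30.
Multiply: 2028 · 16 · 30 = 973440.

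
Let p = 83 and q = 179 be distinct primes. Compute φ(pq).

14596

For distinct primes, φ(pq) = (p−1)(q−1) = 82 × 178 = 14596.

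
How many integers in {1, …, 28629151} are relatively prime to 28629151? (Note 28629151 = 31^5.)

27705630

φ(31^5) = 31^5 − 31^4 = 28629151 − 923521 = 27705630.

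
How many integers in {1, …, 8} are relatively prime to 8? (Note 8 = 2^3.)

φ(2^3) = 2^2·(2−1) = 4·1 = 4.

4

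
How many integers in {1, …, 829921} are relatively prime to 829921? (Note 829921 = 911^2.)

829010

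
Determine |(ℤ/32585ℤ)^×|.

Factor 32585: 32585 = 5 · 7^3 · 19.
φ(32585) = 32585 · (1 − 1/5) · (1 − 1/7) · (1 − 1/19)
       = 32585 · 432/665 = 21168.

21168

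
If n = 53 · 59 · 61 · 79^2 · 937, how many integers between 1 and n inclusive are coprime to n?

φ(53) = 53 − 1 = 52.
φ(59) = 59 − 1 = 58.
φ(61) = 61 − 1 = 60.
φ(79^2) = 79^1·(79−1) = 79·78 = 6162.
φ(937) = 937 − 1 = 936.
φ(1115453549299) = 52 × 58 × 60 × 6162 × 936 = 1043710686720.

1043710686720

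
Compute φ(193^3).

φ(193^3) = 193^2·(193−1) = 37249·192 = 7151808.

7151808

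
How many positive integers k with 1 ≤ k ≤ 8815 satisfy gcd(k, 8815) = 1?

6720

Factor 8815: 8815 = 5 · 41 · 43.
φ(8815) = 8815 · (1 − 1/5) · (1 − 1/41) · (1 − 1/43)
       = 8815 · 6720/8815 = 6720.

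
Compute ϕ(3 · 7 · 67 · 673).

φ(3) = 3 − 1 = 2.
φ(7) = 7 − 1 = 6.
φ(67) = 67 − 1 = 66.
φ(673) = 673 − 1 = 672.
φ(946911) = 2 × 6 × 66 × 672 = 532224.

532224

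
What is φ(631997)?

544320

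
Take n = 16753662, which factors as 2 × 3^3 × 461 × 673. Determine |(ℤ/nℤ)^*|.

φ(2) = 2 − 1 = 1.
φ(3^3) = 3^2·(3−1) = 9·2 = 18.
φ(461) = 461 − 1 = 460.
φ(673) = 673 − 1 = 672.
Since φ is multiplicative, φ(16753662) = 1 · 18 · 460 · 672 = 5564160.

5564160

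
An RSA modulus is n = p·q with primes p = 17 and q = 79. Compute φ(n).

φ(1343) = 1343 · (1 − 1/17) · (1 − 1/79)
       = 1343 · 1248/1343 = 1248.

1248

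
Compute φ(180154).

180154 = 2 · 13**3 · 41.
φ(2) = 2 − 1 = 1.
φ(13^3) = 13^2·(13−1) = 169·12 = 2028.
φ(41) = 41 − 1 = 40.
φ(180154) = 1 × 2028 × 40 = 81120.

81120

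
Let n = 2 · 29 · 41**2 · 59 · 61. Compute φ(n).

φ(2) = 2 − 1 = 1.
φ(29) = 29 − 1 = 28.
φ(41^2) = 41^2 − 41^1 = 1681 − 41 = 1640.
φ(59) = 59 − 1 = 58.
φ(61) = 61 − 1 = 60.
Since φ is multiplicative, φ(350895302) = 1 · 28 · 1640 · 58 · 60 = 159801600.

159801600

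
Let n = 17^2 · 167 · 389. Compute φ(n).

17518976

φ(17^2) = 17^1·(17−1) = 17·16 = 272.
φ(167) = 167 − 1 = 166.
φ(389) = 389 − 1 = 388.
Since φ is multiplicative, φ(18774307) = 272 · 166 · 388 = 17518976.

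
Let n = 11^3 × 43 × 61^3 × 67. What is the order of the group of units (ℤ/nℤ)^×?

φ(11^3) = 11^2·(11−1) = 121·10 = 1210.
φ(43) = 43 − 1 = 42.
φ(61^3) = 61^2·(61−1) = 3721·60 = 223260.
φ(67) = 67 − 1 = 66.
Multiply: 1210 · 42 · 223260 · 66 = 748840831200.

748840831200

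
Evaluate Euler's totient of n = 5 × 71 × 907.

φ(5) = 5 − 1 = 4.
φ(71) = 71 − 1 = 70.
φ(907) = 907 − 1 = 906.
φ(321985) = 4 × 70 × 906 = 253680.

253680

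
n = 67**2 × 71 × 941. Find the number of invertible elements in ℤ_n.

290967600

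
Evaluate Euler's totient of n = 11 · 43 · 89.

φ(11) = 11 − 1 = 10.
φ(43) = 43 − 1 = 42.
φ(89) = 89 − 1 = 88.
φ(42097) = 10 × 42 × 88 = 36960.

36960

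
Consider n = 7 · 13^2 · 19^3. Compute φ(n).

6082128

φ(8114197) = 8114197 · (1 − 1/7) · (1 − 1/13) · (1 − 1/19)
       = 8114197 · 1296/1729 = 6082128.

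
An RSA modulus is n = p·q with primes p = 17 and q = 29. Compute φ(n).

φ(pq) = (p−1)(q−1) = 16 · 28 = 448.

448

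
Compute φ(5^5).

2500

φ(3125) = 3125 · (1 − 1/5)
       = 3125 · 4/5 = 2500.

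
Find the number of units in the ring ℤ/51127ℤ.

51127 = 29 · 41 · 43.
φ(51127) = 51127 · (1 − 1/29) · (1 − 1/41) · (1 − 1/43)
       = 51127 · 47040/51127 = 47040.

47040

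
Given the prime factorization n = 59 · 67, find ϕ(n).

3828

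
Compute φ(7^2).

φ(7^2) = 7^1·(7−1) = 7·6 = 42.

42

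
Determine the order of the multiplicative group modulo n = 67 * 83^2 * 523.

φ(241397449) = 241397449 · (1 − 1/67) · (1 − 1/83) · (1 − 1/523)
       = 241397449 · 2825064/2908403 = 234480312.

234480312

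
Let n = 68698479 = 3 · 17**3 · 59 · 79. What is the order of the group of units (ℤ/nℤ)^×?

41837952

φ(3) = 3 − 1 = 2.
φ(17^3) = 17^2·(17−1) = 289·16 = 4624.
φ(59) = 59 − 1 = 58.
φ(79) = 79 − 1 = 78.
Since φ is multiplicative, φ(68698479) = 2 · 4624 · 58 · 78 = 41837952.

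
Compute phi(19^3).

6498

φ(6859) = 6859 · (1 − 1/19)
       = 6859 · 18/19 = 6498.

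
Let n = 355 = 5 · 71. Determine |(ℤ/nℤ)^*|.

φ(355) = 355 · (1 − 1/5) · (1 − 1/71)
       = 355 · 280/355 = 280.

280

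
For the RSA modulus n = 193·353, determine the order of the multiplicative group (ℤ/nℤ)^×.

67584

φ(68129) = 68129 · (1 − 1/193) · (1 − 1/353)
       = 68129 · 67584/68129 = 67584.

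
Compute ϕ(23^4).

267674

φ(23^4) = 23^3·(23−1) = 12167·22 = 267674.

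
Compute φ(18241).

16128

First factor: 18241 = 17 × 29 × 37.
φ(17) = 17 − 1 = 16.
φ(29) = 29 − 1 = 28.
φ(37) = 37 − 1 = 36.
Since φ is multiplicative, φ(18241) = 16 · 28 · 36 = 16128.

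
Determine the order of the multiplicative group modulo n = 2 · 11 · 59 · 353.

204160

φ(2) = 2 − 1 = 1.
φ(11) = 11 − 1 = 10.
φ(59) = 59 − 1 = 58.
φ(353) = 353 − 1 = 352.
φ(458194) = 1 × 10 × 58 × 352 = 204160.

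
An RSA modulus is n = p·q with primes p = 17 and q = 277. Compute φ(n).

φ(4709) = 4709 · (1 − 1/17) · (1 − 1/277)
       = 4709 · 4416/4709 = 4416.

4416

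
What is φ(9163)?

6720

Prime factorization: 9163 = 7^2 * 11 * 17.
φ(7^2) = 7^2 − 7^1 = 49 − 7 = 42.
φ(11) = 11 − 1 = 10.
φ(17) = 17 − 1 = 16.
Multiply: 42 · 10 · 16 = 6720.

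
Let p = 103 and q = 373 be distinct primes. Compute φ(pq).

37944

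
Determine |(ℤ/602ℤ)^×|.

602 = 2 · 7 · 43.
φ(602) = 602 · (1 − 1/2) · (1 − 1/7) · (1 − 1/43)
       = 602 · 252/602 = 252.

252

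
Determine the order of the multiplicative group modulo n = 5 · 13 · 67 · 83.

259776

φ(5) = 5 − 1 = 4.
φ(13) = 13 − 1 = 12.
φ(67) = 67 − 1 = 66.
φ(83) = 83 − 1 = 82.
Multiply: 4 · 12 · 66 · 82 = 259776.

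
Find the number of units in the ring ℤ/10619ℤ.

10619 = 7 * 37 * 41.
φ(7) = 7 − 1 = 6.
φ(37) = 37 − 1 = 36.
φ(41) = 41 − 1 = 40.
Since φ is multiplicative, φ(10619) = 6 · 36 · 40 = 8640.

8640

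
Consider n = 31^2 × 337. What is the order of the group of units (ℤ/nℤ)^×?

312480

φ(323857) = 323857 · (1 − 1/31) · (1 − 1/337)
       = 323857 · 10080/10447 = 312480.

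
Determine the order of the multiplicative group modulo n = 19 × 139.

2484

φ(2641) = 2641 · (1 − 1/19) · (1 − 1/139)
       = 2641 · 2484/2641 = 2484.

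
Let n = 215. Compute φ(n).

168

Factor 215: 215 = 5 · 43.
φ(5) = 5 − 1 = 4.
φ(43) = 43 − 1 = 42.
Multiply: 4 · 42 = 168.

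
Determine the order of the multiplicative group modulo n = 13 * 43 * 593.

298368

φ(331487) = 331487 · (1 − 1/13) · (1 − 1/43) · (1 − 1/593)
       = 331487 · 298368/331487 = 298368.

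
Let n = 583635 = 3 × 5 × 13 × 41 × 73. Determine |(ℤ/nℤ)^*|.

276480

φ(3) = 3 − 1 = 2.
φ(5) = 5 − 1 = 4.
φ(13) = 13 − 1 = 12.
φ(41) = 41 − 1 = 40.
φ(73) = 73 − 1 = 72.
Since φ is multiplicative, φ(583635) = 2 · 4 · 12 · 40 · 72 = 276480.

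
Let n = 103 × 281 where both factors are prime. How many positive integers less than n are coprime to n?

φ(pq) = (p−1)(q−1) = 102 · 280 = 28560.

28560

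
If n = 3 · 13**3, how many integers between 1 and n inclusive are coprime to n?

4056

φ(3) = 3 − 1 = 2.
φ(13^3) = 13^2·(13−1) = 169·12 = 2028.
Since φ is multiplicative, φ(6591) = 2 · 2028 = 4056.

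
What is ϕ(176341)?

140800

First factor: 176341 = 11 · 17 · 23 · 41.
φ(11) = 11 − 1 = 10.
φ(17) = 17 − 1 = 16.
φ(23) = 23 − 1 = 22.
φ(41) = 41 − 1 = 40.
φ(176341) = 10 × 16 × 22 × 40 = 140800.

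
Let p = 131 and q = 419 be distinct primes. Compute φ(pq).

φ(131) = 131 − 1 = 130.
φ(419) = 419 − 1 = 418.
Multiply: 130 · 418 = 54340.

54340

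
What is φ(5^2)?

20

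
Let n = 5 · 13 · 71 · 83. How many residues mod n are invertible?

φ(5) = 5 − 1 = 4.
φ(13) = 13 − 1 = 12.
φ(71) = 71 − 1 = 70.
φ(83) = 83 − 1 = 82.
Multiply: 4 · 12 · 70 · 82 = 275520.

275520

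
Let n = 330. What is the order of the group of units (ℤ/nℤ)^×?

80

Prime factorization: 330 = 2 * 3 * 5 * 11.
φ(2) = 2 − 1 = 1.
φ(3) = 3 − 1 = 2.
φ(5) = 5 − 1 = 4.
φ(11) = 11 − 1 = 10.
Multiply: 1 · 2 · 4 · 10 = 80.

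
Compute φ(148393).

112896

Factor 148393: 148393 = 7 × 17 × 29 × 43.
φ(148393) = 148393 · (1 − 1/7) · (1 − 1/17) · (1 − 1/29) · (1 − 1/43)
       = 148393 · 112896/148393 = 112896.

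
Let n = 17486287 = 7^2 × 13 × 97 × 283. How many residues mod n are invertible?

13644288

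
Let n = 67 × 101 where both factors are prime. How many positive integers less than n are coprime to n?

φ(pq) = (p−1)(q−1) = 66 · 100 = 6600.

6600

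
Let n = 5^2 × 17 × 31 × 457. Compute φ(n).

4377600

φ(5^2) = 5^2 − 5^1 = 25 − 5 = 20.
φ(17) = 17 − 1 = 16.
φ(31) = 31 − 1 = 30.
φ(457) = 457 − 1 = 456.
Multiply: 20 · 16 · 30 · 456 = 4377600.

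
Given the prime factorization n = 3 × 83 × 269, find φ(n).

43952

φ(66981) = 66981 · (1 − 1/3) · (1 − 1/83) · (1 − 1/269)
       = 66981 · 43952/66981 = 43952.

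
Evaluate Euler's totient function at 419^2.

175142

φ(175561) = 175561 · (1 − 1/419)
       = 175561 · 418/419 = 175142.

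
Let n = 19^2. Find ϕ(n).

φ(19^2) = 19^1·(19−1) = 19·18 = 342.

342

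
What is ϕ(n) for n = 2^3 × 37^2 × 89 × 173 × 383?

φ(64584502552) = 64584502552 · (1 − 1/2) · (1 − 1/37) · (1 − 1/89) · (1 − 1/173) · (1 − 1/383)
       = 64584502552 · 208150272/436381774 = 30806240256.

30806240256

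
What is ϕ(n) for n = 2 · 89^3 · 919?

φ(2) = 2 − 1 = 1.
φ(89^3) = 89^3 − 89^2 = 704969 − 7921 = 697048.
φ(919) = 919 − 1 = 918.
Since φ is multiplicative, φ(1295733022) = 1 · 697048 · 918 = 639890064.

639890064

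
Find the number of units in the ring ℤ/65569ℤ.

48384

First factor: 65569 = 7 · 17 · 19 · 29.
φ(65569) = 65569 · (1 − 1/7) · (1 − 1/17) · (1 − 1/19) · (1 − 1/29)
       = 65569 · 48384/65569 = 48384.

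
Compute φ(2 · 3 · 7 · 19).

216

φ(798) = 798 · (1 − 1/2) · (1 − 1/3) · (1 − 1/7) · (1 − 1/19)
       = 798 · 216/798 = 216.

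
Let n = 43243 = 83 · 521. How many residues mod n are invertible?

φ(43243) = 43243 · (1 − 1/83) · (1 − 1/521)
       = 43243 · 42640/43243 = 42640.

42640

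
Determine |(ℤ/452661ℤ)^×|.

258720

Prime factorization: 452661 = 3 × 11**2 × 29 × 43.
φ(3) = 3 − 1 = 2.
φ(11^2) = 11^1·(11−1) = 11·10 = 110.
φ(29) = 29 − 1 = 28.
φ(43) = 43 − 1 = 42.
Since φ is multiplicative, φ(452661) = 2 · 110 · 28 · 42 = 258720.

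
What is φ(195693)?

Prime factorization: 195693 = 3 · 37 · 41 · 43.
φ(3) = 3 − 1 = 2.
φ(37) = 37 − 1 = 36.
φ(41) = 41 − 1 = 40.
φ(43) = 43 − 1 = 42.
φ(195693) = 2 × 36 × 40 × 42 = 120960.

120960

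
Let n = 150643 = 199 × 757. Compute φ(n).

149688

φ(150643) = 150643 · (1 − 1/199) · (1 − 1/757)
       = 150643 · 149688/150643 = 149688.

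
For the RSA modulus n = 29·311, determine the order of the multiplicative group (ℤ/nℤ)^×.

For distinct primes, φ(pq) = (p−1)(q−1) = 28 × 310 = 8680.

8680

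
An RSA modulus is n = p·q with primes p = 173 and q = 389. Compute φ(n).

For distinct primes, φ(pq) = (p−1)(q−1) = 172 × 388 = 66736.

66736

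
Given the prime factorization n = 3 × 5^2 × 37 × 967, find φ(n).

1391040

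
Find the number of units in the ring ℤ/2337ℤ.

1440

Prime factorization: 2337 = 3 · 19 · 41.
φ(3) = 3 − 1 = 2.
φ(19) = 19 − 1 = 18.
φ(41) = 41 − 1 = 40.
Multiply: 2 · 18 · 40 = 1440.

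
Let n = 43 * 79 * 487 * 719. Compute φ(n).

φ(1189469741) = 1189469741 · (1 − 1/43) · (1 − 1/79) · (1 − 1/487) · (1 − 1/719)
       = 1189469741 · 1143153648/1189469741 = 1143153648.

1143153648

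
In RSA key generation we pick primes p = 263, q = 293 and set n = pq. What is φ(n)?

φ(263) = 263 − 1 = 262.
φ(293) = 293 − 1 = 292.
Since φ is multiplicative, φ(77059) = 262 · 292 = 76504.

76504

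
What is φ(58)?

First factor: 58 = 2 · 29.
φ(2) = 2 − 1 = 1.
φ(29) = 29 − 1 = 28.
Multiply: 1 · 28 = 28.

28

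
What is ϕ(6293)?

5040

First factor: 6293 = 7 * 29 * 31.
φ(7) = 7 − 1 = 6.
φ(29) = 29 − 1 = 28.
φ(31) = 31 − 1 = 30.
φ(6293) = 6 × 28 × 30 = 5040.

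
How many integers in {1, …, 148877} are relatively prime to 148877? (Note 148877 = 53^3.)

146068

φ(53^3) = 53^2·(53−1) = 2809·52 = 146068.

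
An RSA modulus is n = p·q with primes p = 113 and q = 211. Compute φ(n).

23520

φ(23843) = 23843 · (1 − 1/113) · (1 − 1/211)
       = 23843 · 23520/23843 = 23520.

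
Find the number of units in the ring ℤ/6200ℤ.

2400

Factor 6200: 6200 = 2**3 · 5**2 · 31.
φ(2^3) = 2^2·(2−1) = 4·1 = 4.
φ(5^2) = 5^2 − 5^1 = 25 − 5 = 20.
φ(31) = 31 − 1 = 30.
Since φ is multiplicative, φ(6200) = 4 · 20 · 30 = 2400.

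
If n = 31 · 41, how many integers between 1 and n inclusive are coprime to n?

1200

φ(31) = 31 − 1 = 30.
φ(41) = 41 − 1 = 40.
Multiply: 30 · 40 = 1200.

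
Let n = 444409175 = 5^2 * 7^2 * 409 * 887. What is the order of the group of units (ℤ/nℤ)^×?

φ(444409175) = 444409175 · (1 − 1/5) · (1 − 1/7) · (1 − 1/409) · (1 − 1/887)
       = 444409175 · 8675712/12697405 = 303649920.

303649920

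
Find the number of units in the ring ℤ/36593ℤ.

First factor: 36593 = 23 · 37 · 43.
φ(23) = 23 − 1 = 22.
φ(37) = 37 − 1 = 36.
φ(43) = 43 − 1 = 42.
Multiply: 22 · 36 · 42 = 33264.

33264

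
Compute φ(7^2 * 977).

40992

φ(47873) = 47873 · (1 − 1/7) · (1 − 1/977)
       = 47873 · 5856/6839 = 40992.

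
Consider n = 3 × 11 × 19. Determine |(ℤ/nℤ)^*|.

360

φ(3) = 3 − 1 = 2.
φ(11) = 11 − 1 = 10.
φ(19) = 19 − 1 = 18.
Since φ is multiplicative, φ(627) = 2 · 10 · 18 = 360.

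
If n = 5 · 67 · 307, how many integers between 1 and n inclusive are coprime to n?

φ(102845) = 102845 · (1 − 1/5) · (1 − 1/67) · (1 − 1/307)
       = 102845 · 80784/102845 = 80784.

80784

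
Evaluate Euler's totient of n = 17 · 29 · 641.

286720

φ(17) = 17 − 1 = 16.
φ(29) = 29 − 1 = 28.
φ(641) = 641 − 1 = 640.
φ(316013) = 16 × 28 × 640 = 286720.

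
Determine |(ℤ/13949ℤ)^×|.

First factor: 13949 = 13 × 29 × 37.
φ(13) = 13 − 1 = 12.
φ(29) = 29 − 1 = 28.
φ(37) = 37 − 1 = 36.
Multiply: 12 · 28 · 36 = 12096.

12096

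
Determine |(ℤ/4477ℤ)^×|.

First factor: 4477 = 11^2 · 37.
φ(11^2) = 11^2 − 11^1 = 121 − 11 = 110.
φ(37) = 37 − 1 = 36.
Since φ is multiplicative, φ(4477) = 110 · 36 = 3960.

3960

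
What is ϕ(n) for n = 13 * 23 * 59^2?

903408

φ(1040819) = 1040819 · (1 − 1/13) · (1 − 1/23) · (1 − 1/59)
       = 1040819 · 15312/17641 = 903408.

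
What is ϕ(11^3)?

1210

φ(11^3) = 11^3 − 11^2 = 1331 − 121 = 1210.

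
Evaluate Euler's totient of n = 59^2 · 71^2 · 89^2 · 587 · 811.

63225417762460800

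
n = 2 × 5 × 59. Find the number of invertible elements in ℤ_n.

232

φ(2) = 2 − 1 = 1.
φ(5) = 5 − 1 = 4.
φ(59) = 59 − 1 = 58.
Since φ is multiplicative, φ(590) = 1 · 4 · 58 = 232.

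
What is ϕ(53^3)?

φ(148877) = 148877 · (1 − 1/53)
       = 148877 · 52/53 = 146068.

146068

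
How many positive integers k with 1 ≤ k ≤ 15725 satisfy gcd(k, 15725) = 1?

11520

Prime factorization: 15725 = 5^2 * 17 * 37.
φ(15725) = 15725 · (1 − 1/5) · (1 − 1/17) · (1 − 1/37)
       = 15725 · 2304/3145 = 11520.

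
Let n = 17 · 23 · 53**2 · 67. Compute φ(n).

64027392

φ(17) = 17 − 1 = 16.
φ(23) = 23 − 1 = 22.
φ(53^2) = 53^1·(53−1) = 53·52 = 2756.
φ(67) = 67 − 1 = 66.
φ(73587373) = 16 × 22 × 2756 × 66 = 64027392.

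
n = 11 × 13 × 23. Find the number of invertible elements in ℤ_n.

2640

φ(3289) = 3289 · (1 − 1/11) · (1 − 1/13) · (1 − 1/23)
       = 3289 · 2640/3289 = 2640.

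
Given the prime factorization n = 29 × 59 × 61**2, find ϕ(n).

φ(29) = 29 − 1 = 28.
φ(59) = 59 − 1 = 58.
φ(61^2) = 61^1·(61−1) = 61·60 = 3660.
φ(6366631) = 28 × 58 × 3660 = 5943840.

5943840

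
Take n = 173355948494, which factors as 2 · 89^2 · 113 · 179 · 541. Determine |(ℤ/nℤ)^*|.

84314926080

φ(2) = 2 − 1 = 1.
φ(89^2) = 89^1·(89−1) = 89·88 = 7832.
φ(113) = 113 − 1 = 112.
φ(179) = 179 − 1 = 178.
φ(541) = 541 − 1 = 540.
Multiply: 1 · 7832 · 112 · 178 · 540 = 84314926080.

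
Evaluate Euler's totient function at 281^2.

78680

φ(281^2) = 281^1·(281−1) = 281·280 = 78680.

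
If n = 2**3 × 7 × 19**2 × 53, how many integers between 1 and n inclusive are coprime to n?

φ(2^3) = 2^2·(2−1) = 4·1 = 4.
φ(7) = 7 − 1 = 6.
φ(19^2) = 19^1·(19−1) = 19·18 = 342.
φ(53) = 53 − 1 = 52.
Multiply: 4 · 6 · 342 · 52 = 426816.

426816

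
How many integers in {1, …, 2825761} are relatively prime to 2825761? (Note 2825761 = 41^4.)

φ(2825761) = 2825761 · (1 − 1/41)
       = 2825761 · 40/41 = 2756840.

2756840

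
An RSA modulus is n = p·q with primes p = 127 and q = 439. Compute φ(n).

φ(pq) = (p−1)(q−1) = 126 · 438 = 55188.

55188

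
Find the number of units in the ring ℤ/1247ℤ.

1247 = 29 · 43.
φ(1247) = 1247 · (1 − 1/29) · (1 − 1/43)
       = 1247 · 1176/1247 = 1176.

1176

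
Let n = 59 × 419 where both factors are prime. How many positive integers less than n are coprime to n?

24244

φ(n) = (p − 1)(q − 1) = (59−1)(419−1) = 58·418 = 24244.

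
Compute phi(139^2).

19182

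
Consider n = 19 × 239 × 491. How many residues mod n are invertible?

2099160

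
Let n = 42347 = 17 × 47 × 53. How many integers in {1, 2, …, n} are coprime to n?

φ(42347) = 42347 · (1 − 1/17) · (1 − 1/47) · (1 − 1/53)
       = 42347 · 38272/42347 = 38272.

38272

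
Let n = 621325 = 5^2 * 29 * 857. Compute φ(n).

479360

φ(621325) = 621325 · (1 − 1/5) · (1 − 1/29) · (1 − 1/857)
       = 621325 · 95872/124265 = 479360.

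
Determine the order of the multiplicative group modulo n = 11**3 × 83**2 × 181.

1482346800

φ(11^3) = 11^3 − 11^2 = 1331 − 121 = 1210.
φ(83^2) = 83^1·(83−1) = 83·82 = 6806.
φ(181) = 181 − 1 = 180.
Since φ is multiplicative, φ(1659635879) = 1210 · 6806 · 180 = 1482346800.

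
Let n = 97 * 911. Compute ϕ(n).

φ(97) = 97 − 1 = 96.
φ(911) = 911 − 1 = 910.
Since φ is multiplicative, φ(88367) = 96 · 910 = 87360.

87360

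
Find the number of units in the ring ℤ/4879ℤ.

3840

First factor: 4879 = 7 · 17 · 41.
φ(4879) = 4879 · (1 − 1/7) · (1 − 1/17) · (1 − 1/41)
       = 4879 · 3840/4879 = 3840.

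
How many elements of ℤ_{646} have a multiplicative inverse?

288

646 = 2 · 17 · 19.
φ(2) = 2 − 1 = 1.
φ(17) = 17 − 1 = 16.
φ(19) = 19 − 1 = 18.
Multiply: 1 · 16 · 18 = 288.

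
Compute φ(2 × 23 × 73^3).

8441136

φ(17894782) = 17894782 · (1 − 1/2) · (1 − 1/23) · (1 − 1/73)
       = 17894782 · 1584/3358 = 8441136.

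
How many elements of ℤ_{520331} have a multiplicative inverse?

Prime factorization: 520331 = 7**3 · 37 · 41.
φ(7^3) = 7^3 − 7^2 = 343 − 49 = 294.
φ(37) = 37 − 1 = 36.
φ(41) = 41 − 1 = 40.
Multiply: 294 · 36 · 40 = 423360.

423360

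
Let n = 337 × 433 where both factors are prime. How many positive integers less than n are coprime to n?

φ(pq) = (p−1)(q−1) = 336 · 432 = 145152.

145152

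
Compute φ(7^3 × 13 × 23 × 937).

φ(96095909) = 96095909 · (1 − 1/7) · (1 − 1/13) · (1 − 1/23) · (1 − 1/937)
       = 96095909 · 1482624/1961141 = 72648576.

72648576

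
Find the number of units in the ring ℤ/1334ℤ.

First factor: 1334 = 2 · 23 · 29.
φ(2) = 2 − 1 = 1.
φ(23) = 23 − 1 = 22.
φ(29) = 29 − 1 = 28.
Multiply: 1 · 22 · 28 = 616.

616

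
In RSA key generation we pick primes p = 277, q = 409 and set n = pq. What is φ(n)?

112608

φ(113293) = 113293 · (1 − 1/277) · (1 − 1/409)
       = 113293 · 112608/113293 = 112608.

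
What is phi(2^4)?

8

φ(2^4) = 2^3·(2−1) = 8·1 = 8.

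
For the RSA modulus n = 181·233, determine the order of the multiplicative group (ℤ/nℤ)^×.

41760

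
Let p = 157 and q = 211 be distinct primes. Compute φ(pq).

For distinct primes, φ(pq) = (p−1)(q−1) = 156 × 210 = 32760.

32760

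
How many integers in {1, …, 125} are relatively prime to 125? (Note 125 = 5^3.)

100

φ(5^3) = 5^3 − 5^2 = 125 − 25 = 100.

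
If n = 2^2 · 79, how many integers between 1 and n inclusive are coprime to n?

156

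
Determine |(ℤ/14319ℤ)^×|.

9072

First factor: 14319 = 3^2 · 37 · 43.
φ(3^2) = 3^1·(3−1) = 3·2 = 6.
φ(37) = 37 − 1 = 36.
φ(43) = 43 − 1 = 42.
Since φ is multiplicative, φ(14319) = 6 · 36 · 42 = 9072.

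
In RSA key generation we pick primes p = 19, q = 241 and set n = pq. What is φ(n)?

4320

φ(pq) = (p−1)(q−1) = 18 · 240 = 4320.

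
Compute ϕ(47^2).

φ(2209) = 2209 · (1 − 1/47)
       = 2209 · 46/47 = 2162.

2162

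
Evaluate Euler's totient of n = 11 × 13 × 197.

23520

φ(11) = 11 − 1 = 10.
φ(13) = 13 − 1 = 12.
φ(197) = 197 − 1 = 196.
Since φ is multiplicative, φ(28171) = 10 · 12 · 196 = 23520.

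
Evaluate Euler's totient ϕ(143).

120

Factor 143: 143 = 11 * 13.
φ(143) = 143 · (1 − 1/11) · (1 − 1/13)
       = 143 · 120/143 = 120.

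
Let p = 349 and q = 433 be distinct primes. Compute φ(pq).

150336

For distinct primes, φ(pq) = (p−1)(q−1) = 348 × 432 = 150336.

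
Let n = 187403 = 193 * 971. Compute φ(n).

186240

φ(193) = 193 − 1 = 192.
φ(971) = 971 − 1 = 970.
Multiply: 192 · 970 = 186240.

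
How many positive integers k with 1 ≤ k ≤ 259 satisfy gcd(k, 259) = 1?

216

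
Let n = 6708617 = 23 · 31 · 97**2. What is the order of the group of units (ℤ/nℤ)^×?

6145920

φ(23) = 23 − 1 = 22.
φ(31) = 31 − 1 = 30.
φ(97^2) = 97^2 − 97^1 = 9409 − 97 = 9312.
Since φ is multiplicative, φ(6708617) = 22 · 30 · 9312 = 6145920.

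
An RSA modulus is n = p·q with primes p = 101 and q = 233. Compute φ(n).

23200

φ(23533) = 23533 · (1 − 1/101) · (1 − 1/233)
       = 23533 · 23200/23533 = 23200.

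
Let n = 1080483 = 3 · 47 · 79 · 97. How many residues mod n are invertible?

688896

φ(1080483) = 1080483 · (1 − 1/3) · (1 − 1/47) · (1 − 1/79) · (1 − 1/97)
       = 1080483 · 688896/1080483 = 688896.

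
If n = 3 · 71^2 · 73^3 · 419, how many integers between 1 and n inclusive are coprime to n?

φ(2465020614129) = 2465020614129 · (1 − 1/3) · (1 − 1/71) · (1 − 1/73) · (1 − 1/419)
       = 2465020614129 · 4213440/6515031 = 1594192944960.

1594192944960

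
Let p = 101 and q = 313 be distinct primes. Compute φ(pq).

φ(31613) = 31613 · (1 − 1/101) · (1 − 1/313)
       = 31613 · 31200/31613 = 31200.

31200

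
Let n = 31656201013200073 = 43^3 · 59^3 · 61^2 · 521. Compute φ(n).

φ(43^3) = 43^2·(43−1) = 1849·42 = 77658.
φ(59^3) = 59^3 − 59^2 = 205379 − 3481 = 201898.
φ(61^2) = 61^2 − 61^1 = 3721 − 61 = 3660.
φ(521) = 521 − 1 = 520.
Multiply: 77658 · 201898 · 3660 · 520 = 29840263063228800.

29840263063228800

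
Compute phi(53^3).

146068

φ(148877) = 148877 · (1 − 1/53)
       = 148877 · 52/53 = 146068.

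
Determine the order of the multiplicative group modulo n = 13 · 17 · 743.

φ(13) = 13 − 1 = 12.
φ(17) = 17 − 1 = 16.
φ(743) = 743 − 1 = 742.
φ(164203) = 12 × 16 × 742 = 142464.

142464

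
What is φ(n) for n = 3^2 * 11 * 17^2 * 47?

750720

φ(3^2) = 3^1·(3−1) = 3·2 = 6.
φ(11) = 11 − 1 = 10.
φ(17^2) = 17^1·(17−1) = 17·16 = 272.
φ(47) = 47 − 1 = 46.
Since φ is multiplicative, φ(1344717) = 6 · 10 · 272 · 46 = 750720.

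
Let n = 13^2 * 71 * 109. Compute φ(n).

φ(13^2) = 13^1·(13−1) = 13·12 = 156.
φ(71) = 71 − 1 = 70.
φ(109) = 109 − 1 = 108.
Multiply: 156 · 70 · 108 = 1179360.

1179360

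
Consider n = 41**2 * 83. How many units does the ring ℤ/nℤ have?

134480

φ(139523) = 139523 · (1 − 1/41) · (1 − 1/83)
       = 139523 · 3280/3403 = 134480.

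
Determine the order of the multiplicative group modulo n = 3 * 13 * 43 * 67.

φ(112359) = 112359 · (1 − 1/3) · (1 − 1/13) · (1 − 1/43) · (1 − 1/67)
       = 112359 · 66528/112359 = 66528.

66528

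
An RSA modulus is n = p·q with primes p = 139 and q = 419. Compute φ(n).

φ(pq) = (p−1)(q−1) = 138 · 418 = 57684.

57684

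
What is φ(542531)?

First factor: 542531 = 11 * 31 * 37 * 43.
φ(11) = 11 − 1 = 10.
φ(31) = 31 − 1 = 30.
φ(37) = 37 − 1 = 36.
φ(43) = 43 − 1 = 42.
Multiply: 10 · 30 · 36 · 42 = 453600.

453600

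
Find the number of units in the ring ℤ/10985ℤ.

8112

10985 = 5 × 13**3.
φ(5) = 5 − 1 = 4.
φ(13^3) = 13^3 − 13^2 = 2197 − 169 = 2028.
Since φ is multiplicative, φ(10985) = 4 · 2028 = 8112.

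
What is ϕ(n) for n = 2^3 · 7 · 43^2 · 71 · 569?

φ(2^3) = 2^2·(2−1) = 4·1 = 4.
φ(7) = 7 − 1 = 6.
φ(43^2) = 43^1·(43−1) = 43·42 = 1806.
φ(71) = 71 − 1 = 70.
φ(569) = 569 − 1 = 568.
Multiply: 4 · 6 · 1806 · 70 · 568 = 1723357440.

1723357440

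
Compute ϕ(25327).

22680

25327 = 19 × 31 × 43.
φ(25327) = 25327 · (1 − 1/19) · (1 − 1/31) · (1 − 1/43)
       = 25327 · 22680/25327 = 22680.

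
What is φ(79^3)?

486798

φ(493039) = 493039 · (1 − 1/79)
       = 493039 · 78/79 = 486798.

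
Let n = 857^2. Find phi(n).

733592

φ(734449) = 734449 · (1 − 1/857)
       = 734449 · 856/857 = 733592.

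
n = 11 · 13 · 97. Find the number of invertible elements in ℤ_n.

φ(11) = 11 − 1 = 10.
φ(13) = 13 − 1 = 12.
φ(97) = 97 − 1 = 96.
Multiply: 10 · 12 · 96 = 11520.

11520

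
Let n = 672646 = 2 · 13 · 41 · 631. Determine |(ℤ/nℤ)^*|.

φ(672646) = 672646 · (1 − 1/2) · (1 − 1/13) · (1 − 1/41) · (1 − 1/631)
       = 672646 · 302400/672646 = 302400.

302400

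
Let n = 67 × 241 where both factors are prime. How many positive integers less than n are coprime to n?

φ(16147) = 16147 · (1 − 1/67) · (1 − 1/241)
       = 16147 · 15840/16147 = 15840.

15840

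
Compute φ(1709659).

1330560

Prime factorization: 1709659 = 7^2 · 23 · 37 · 41.
φ(1709659) = 1709659 · (1 − 1/7) · (1 − 1/23) · (1 − 1/37) · (1 − 1/41)
       = 1709659 · 190080/244237 = 1330560.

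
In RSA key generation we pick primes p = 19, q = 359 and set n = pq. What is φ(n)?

φ(19) = 19 − 1 = 18.
φ(359) = 359 − 1 = 358.
Since φ is multiplicative, φ(6821) = 18 · 358 = 6444.

6444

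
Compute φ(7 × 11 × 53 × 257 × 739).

589455360

φ(7) = 7 − 1 = 6.
φ(11) = 11 − 1 = 10.
φ(53) = 53 − 1 = 52.
φ(257) = 257 − 1 = 256.
φ(739) = 739 − 1 = 738.
Since φ is multiplicative, φ(775075763) = 6 · 10 · 52 · 256 · 738 = 589455360.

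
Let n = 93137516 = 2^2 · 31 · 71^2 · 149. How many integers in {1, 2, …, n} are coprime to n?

44133600

φ(2^2) = 2^1·(2−1) = 2·1 = 2.
φ(31) = 31 − 1 = 30.
φ(71^2) = 71^1·(71−1) = 71·70 = 4970.
φ(149) = 149 − 1 = 148.
φ(93137516) = 2 × 30 × 4970 × 148 = 44133600.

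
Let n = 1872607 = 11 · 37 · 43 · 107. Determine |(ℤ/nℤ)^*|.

1602720

φ(11) = 11 − 1 = 10.
φ(37) = 37 − 1 = 36.
φ(43) = 43 − 1 = 42.
φ(107) = 107 − 1 = 106.
Since φ is multiplicative, φ(1872607) = 10 · 36 · 42 · 106 = 1602720.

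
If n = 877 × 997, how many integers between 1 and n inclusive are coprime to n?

872496

φ(877) = 877 − 1 = 876.
φ(997) = 997 − 1 = 996.
Since φ is multiplicative, φ(874369) = 876 · 996 = 872496.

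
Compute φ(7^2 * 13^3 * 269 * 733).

φ(21226695581) = 21226695581 · (1 − 1/7) · (1 − 1/13) · (1 − 1/269) · (1 − 1/733)
       = 21226695581 · 14124672/17943107 = 16709486976.

16709486976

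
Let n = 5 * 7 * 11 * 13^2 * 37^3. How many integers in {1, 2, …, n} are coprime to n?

φ(3295737445) = 3295737445 · (1 − 1/5) · (1 − 1/7) · (1 − 1/11) · (1 − 1/13) · (1 − 1/37)
       = 3295737445 · 103680/185185 = 1845192960.

1845192960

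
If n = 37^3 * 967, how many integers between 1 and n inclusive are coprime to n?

φ(48981451) = 48981451 · (1 − 1/37) · (1 − 1/967)
       = 48981451 · 34776/35779 = 47608344.

47608344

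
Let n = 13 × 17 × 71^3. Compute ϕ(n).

φ(79098331) = 79098331 · (1 − 1/13) · (1 − 1/17) · (1 − 1/71)
       = 79098331 · 13440/15691 = 67751040.

67751040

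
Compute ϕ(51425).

35200

First factor: 51425 = 5**2 × 11**2 × 17.
φ(51425) = 51425 · (1 − 1/5) · (1 − 1/11) · (1 − 1/17)
       = 51425 · 640/935 = 35200.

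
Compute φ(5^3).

100

φ(125) = 125 · (1 − 1/5)
       = 125 · 4/5 = 100.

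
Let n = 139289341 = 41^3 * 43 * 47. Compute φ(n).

129907680

φ(41^3) = 41^2·(41−1) = 1681·40 = 67240.
φ(43) = 43 − 1 = 42.
φ(47) = 47 − 1 = 46.
φ(139289341) = 67240 × 42 × 46 = 129907680.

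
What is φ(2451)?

Factor 2451: 2451 = 3 · 19 · 43.
φ(3) = 3 − 1 = 2.
φ(19) = 19 − 1 = 18.
φ(43) = 43 − 1 = 42.
φ(2451) = 2 × 18 × 42 = 1512.

1512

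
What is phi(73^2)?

5256

φ(73^2) = 73^1·(73−1) = 73·72 = 5256.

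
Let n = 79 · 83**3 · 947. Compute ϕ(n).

φ(79) = 79 − 1 = 78.
φ(83^3) = 83^2·(83−1) = 6889·82 = 564898.
φ(947) = 947 − 1 = 946.
φ(42777100831) = 78 × 564898 × 946 = 41682693624.

41682693624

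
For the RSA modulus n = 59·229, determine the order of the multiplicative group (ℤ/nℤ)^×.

13224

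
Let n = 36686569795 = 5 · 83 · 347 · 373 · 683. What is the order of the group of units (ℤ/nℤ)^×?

28792359552

φ(5) = 5 − 1 = 4.
φ(83) = 83 − 1 = 82.
φ(347) = 347 − 1 = 346.
φ(373) = 373 − 1 = 372.
φ(683) = 683 − 1 = 682.
φ(36686569795) = 4 × 82 × 346 × 372 × 682 = 28792359552.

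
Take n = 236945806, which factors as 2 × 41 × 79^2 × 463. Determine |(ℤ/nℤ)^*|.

113873760

φ(2) = 2 − 1 = 1.
φ(41) = 41 − 1 = 40.
φ(79^2) = 79^2 − 79^1 = 6241 − 79 = 6162.
φ(463) = 463 − 1 = 462.
φ(236945806) = 1 × 40 × 6162 × 462 = 113873760.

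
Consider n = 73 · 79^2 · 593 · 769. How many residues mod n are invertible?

φ(207758153081) = 207758153081 · (1 − 1/73) · (1 − 1/79) · (1 − 1/593) · (1 − 1/769)
       = 207758153081 · 2553348096/2629850039 = 201714499584.

201714499584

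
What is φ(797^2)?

634412

φ(635209) = 635209 · (1 − 1/797)
       = 635209 · 796/797 = 634412.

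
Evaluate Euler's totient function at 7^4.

φ(2401) = 2401 · (1 − 1/7)
       = 2401 · 6/7 = 2058.

2058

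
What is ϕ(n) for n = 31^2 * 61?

55800

φ(31^2) = 31^1·(31−1) = 31·30 = 930.
φ(61) = 61 − 1 = 60.
Since φ is multiplicative, φ(58621) = 930 · 60 = 55800.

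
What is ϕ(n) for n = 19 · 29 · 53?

φ(29203) = 29203 · (1 − 1/19) · (1 − 1/29) · (1 − 1/53)
       = 29203 · 26208/29203 = 26208.

26208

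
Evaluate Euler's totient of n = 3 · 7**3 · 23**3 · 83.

φ(1039146969) = 1039146969 · (1 − 1/3) · (1 − 1/7) · (1 − 1/23) · (1 − 1/83)
       = 1039146969 · 21648/40089 = 561137808.

561137808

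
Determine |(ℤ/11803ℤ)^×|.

10080

First factor: 11803 = 11 · 29 · 37.
φ(11) = 11 − 1 = 10.
φ(29) = 29 − 1 = 28.
φ(37) = 37 − 1 = 36.
Multiply: 10 · 28 · 36 = 10080.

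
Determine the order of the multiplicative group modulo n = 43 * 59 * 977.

2377536

φ(2478649) = 2478649 · (1 − 1/43) · (1 − 1/59) · (1 − 1/977)
       = 2478649 · 2377536/2478649 = 2377536.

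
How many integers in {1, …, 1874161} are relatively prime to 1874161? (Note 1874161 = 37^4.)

φ(37^4) = 37^3·(37−1) = 50653·36 = 1823508.

1823508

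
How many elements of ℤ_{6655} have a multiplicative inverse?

First factor: 6655 = 5 · 11^3.
φ(6655) = 6655 · (1 − 1/5) · (1 − 1/11)
       = 6655 · 40/55 = 4840.

4840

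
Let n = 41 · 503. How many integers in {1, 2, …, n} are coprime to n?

20080

φ(41) = 41 − 1 = 40.
φ(503) = 503 − 1 = 502.
Since φ is multiplicative, φ(20623) = 40 · 502 = 20080.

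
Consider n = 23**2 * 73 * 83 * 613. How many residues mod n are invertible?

1828303488

φ(1964794343) = 1964794343 · (1 − 1/23) · (1 − 1/73) · (1 − 1/83) · (1 − 1/613)
       = 1964794343 · 79491456/85425841 = 1828303488.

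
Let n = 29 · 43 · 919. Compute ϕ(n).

1079568

φ(1145993) = 1145993 · (1 − 1/29) · (1 − 1/43) · (1 − 1/919)
       = 1145993 · 1079568/1145993 = 1079568.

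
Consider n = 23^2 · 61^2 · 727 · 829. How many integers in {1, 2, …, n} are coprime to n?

φ(1186326641347) = 1186326641347 · (1 − 1/23) · (1 − 1/61) · (1 − 1/727) · (1 − 1/829)
       = 1186326641347 · 793488960/845564249 = 1113265010880.

1113265010880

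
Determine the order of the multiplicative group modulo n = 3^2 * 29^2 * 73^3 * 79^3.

φ(3^2) = 3^1·(3−1) = 3·2 = 6.
φ(29^2) = 29^2 − 29^1 = 841 − 29 = 812.
φ(73^3) = 73^2·(73−1) = 5329·72 = 383688.
φ(79^3) = 79^3 − 79^2 = 493039 − 6241 = 486798.
Since φ is multiplicative, φ(1451738383106247) = 6 · 812 · 383688 · 486798 = 909985100588928.

909985100588928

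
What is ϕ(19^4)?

φ(130321) = 130321 · (1 − 1/19)
       = 130321 · 18/19 = 123462.

123462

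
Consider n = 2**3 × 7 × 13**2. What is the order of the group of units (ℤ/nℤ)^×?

φ(9464) = 9464 · (1 − 1/2) · (1 − 1/7) · (1 − 1/13)
       = 9464 · 72/182 = 3744.

3744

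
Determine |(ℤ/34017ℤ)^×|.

First factor: 34017 = 3 · 17 · 23 · 29.
φ(34017) = 34017 · (1 − 1/3) · (1 − 1/17) · (1 − 1/23) · (1 − 1/29)
       = 34017 · 19712/34017 = 19712.

19712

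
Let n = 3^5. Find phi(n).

φ(3^5) = 3^4·(3−1) = 81·2 = 162.

162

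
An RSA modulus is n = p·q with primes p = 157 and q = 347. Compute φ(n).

53976

φ(54479) = 54479 · (1 − 1/157) · (1 − 1/347)
       = 54479 · 53976/54479 = 53976.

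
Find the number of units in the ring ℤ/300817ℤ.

246400

Prime factorization: 300817 = 11 × 23 × 29 × 41.
φ(300817) = 300817 · (1 − 1/11) · (1 − 1/23) · (1 − 1/29) · (1 − 1/41)
       = 300817 · 246400/300817 = 246400.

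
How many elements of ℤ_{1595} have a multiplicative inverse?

1120

Prime factorization: 1595 = 5 · 11 · 29.
φ(5) = 5 − 1 = 4.
φ(11) = 11 − 1 = 10.
φ(29) = 29 − 1 = 28.
φ(1595) = 4 × 10 × 28 = 1120.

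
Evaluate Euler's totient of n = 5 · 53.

208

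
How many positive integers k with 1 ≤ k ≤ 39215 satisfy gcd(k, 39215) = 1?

39215 = 5 * 11 * 23 * 31.
φ(39215) = 39215 · (1 − 1/5) · (1 − 1/11) · (1 − 1/23) · (1 − 1/31)
       = 39215 · 26400/39215 = 26400.

26400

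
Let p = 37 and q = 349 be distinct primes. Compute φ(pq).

φ(37) = 37 − 1 = 36.
φ(349) = 349 − 1 = 348.
φ(12913) = 36 × 348 = 12528.

12528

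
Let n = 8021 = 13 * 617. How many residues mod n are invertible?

φ(8021) = 8021 · (1 − 1/13) · (1 − 1/617)
       = 8021 · 7392/8021 = 7392.

7392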